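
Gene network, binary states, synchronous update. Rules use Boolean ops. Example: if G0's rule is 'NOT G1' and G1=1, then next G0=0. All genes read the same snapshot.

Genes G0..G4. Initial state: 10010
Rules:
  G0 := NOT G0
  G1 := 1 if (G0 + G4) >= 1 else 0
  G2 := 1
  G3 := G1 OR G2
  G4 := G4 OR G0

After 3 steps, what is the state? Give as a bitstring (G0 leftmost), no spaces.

Step 1: G0=NOT G0=NOT 1=0 G1=(1+0>=1)=1 G2=1(const) G3=G1|G2=0|0=0 G4=G4|G0=0|1=1 -> 01101
Step 2: G0=NOT G0=NOT 0=1 G1=(0+1>=1)=1 G2=1(const) G3=G1|G2=1|1=1 G4=G4|G0=1|0=1 -> 11111
Step 3: G0=NOT G0=NOT 1=0 G1=(1+1>=1)=1 G2=1(const) G3=G1|G2=1|1=1 G4=G4|G0=1|1=1 -> 01111

01111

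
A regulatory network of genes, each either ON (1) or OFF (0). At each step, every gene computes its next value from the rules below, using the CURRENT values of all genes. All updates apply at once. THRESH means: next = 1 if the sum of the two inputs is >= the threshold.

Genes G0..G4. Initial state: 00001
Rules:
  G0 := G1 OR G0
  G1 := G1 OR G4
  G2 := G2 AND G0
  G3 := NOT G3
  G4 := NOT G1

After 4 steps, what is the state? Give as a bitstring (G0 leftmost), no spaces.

Step 1: G0=G1|G0=0|0=0 G1=G1|G4=0|1=1 G2=G2&G0=0&0=0 G3=NOT G3=NOT 0=1 G4=NOT G1=NOT 0=1 -> 01011
Step 2: G0=G1|G0=1|0=1 G1=G1|G4=1|1=1 G2=G2&G0=0&0=0 G3=NOT G3=NOT 1=0 G4=NOT G1=NOT 1=0 -> 11000
Step 3: G0=G1|G0=1|1=1 G1=G1|G4=1|0=1 G2=G2&G0=0&1=0 G3=NOT G3=NOT 0=1 G4=NOT G1=NOT 1=0 -> 11010
Step 4: G0=G1|G0=1|1=1 G1=G1|G4=1|0=1 G2=G2&G0=0&1=0 G3=NOT G3=NOT 1=0 G4=NOT G1=NOT 1=0 -> 11000

11000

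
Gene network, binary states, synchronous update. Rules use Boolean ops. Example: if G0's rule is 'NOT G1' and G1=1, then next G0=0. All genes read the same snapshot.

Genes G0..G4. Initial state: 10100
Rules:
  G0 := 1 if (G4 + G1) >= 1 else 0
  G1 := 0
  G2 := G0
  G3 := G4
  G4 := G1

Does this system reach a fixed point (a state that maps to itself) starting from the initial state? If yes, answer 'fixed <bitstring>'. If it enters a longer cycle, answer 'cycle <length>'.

Step 0: 10100
Step 1: G0=(0+0>=1)=0 G1=0(const) G2=G0=1 G3=G4=0 G4=G1=0 -> 00100
Step 2: G0=(0+0>=1)=0 G1=0(const) G2=G0=0 G3=G4=0 G4=G1=0 -> 00000
Step 3: G0=(0+0>=1)=0 G1=0(const) G2=G0=0 G3=G4=0 G4=G1=0 -> 00000
Fixed point reached at step 2: 00000

Answer: fixed 00000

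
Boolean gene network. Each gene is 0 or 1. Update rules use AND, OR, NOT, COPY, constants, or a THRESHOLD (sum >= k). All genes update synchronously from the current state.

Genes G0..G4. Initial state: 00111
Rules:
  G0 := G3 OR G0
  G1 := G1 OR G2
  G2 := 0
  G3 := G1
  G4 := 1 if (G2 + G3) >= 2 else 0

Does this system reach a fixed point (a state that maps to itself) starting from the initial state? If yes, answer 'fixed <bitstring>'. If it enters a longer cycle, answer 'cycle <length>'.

Answer: fixed 11010

Derivation:
Step 0: 00111
Step 1: G0=G3|G0=1|0=1 G1=G1|G2=0|1=1 G2=0(const) G3=G1=0 G4=(1+1>=2)=1 -> 11001
Step 2: G0=G3|G0=0|1=1 G1=G1|G2=1|0=1 G2=0(const) G3=G1=1 G4=(0+0>=2)=0 -> 11010
Step 3: G0=G3|G0=1|1=1 G1=G1|G2=1|0=1 G2=0(const) G3=G1=1 G4=(0+1>=2)=0 -> 11010
Fixed point reached at step 2: 11010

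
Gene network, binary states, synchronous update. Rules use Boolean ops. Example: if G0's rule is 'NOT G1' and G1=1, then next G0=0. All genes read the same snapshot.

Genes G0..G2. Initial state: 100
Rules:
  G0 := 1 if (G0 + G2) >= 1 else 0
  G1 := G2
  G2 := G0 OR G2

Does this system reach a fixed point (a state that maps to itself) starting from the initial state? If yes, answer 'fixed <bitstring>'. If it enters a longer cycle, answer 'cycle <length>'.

Step 0: 100
Step 1: G0=(1+0>=1)=1 G1=G2=0 G2=G0|G2=1|0=1 -> 101
Step 2: G0=(1+1>=1)=1 G1=G2=1 G2=G0|G2=1|1=1 -> 111
Step 3: G0=(1+1>=1)=1 G1=G2=1 G2=G0|G2=1|1=1 -> 111
Fixed point reached at step 2: 111

Answer: fixed 111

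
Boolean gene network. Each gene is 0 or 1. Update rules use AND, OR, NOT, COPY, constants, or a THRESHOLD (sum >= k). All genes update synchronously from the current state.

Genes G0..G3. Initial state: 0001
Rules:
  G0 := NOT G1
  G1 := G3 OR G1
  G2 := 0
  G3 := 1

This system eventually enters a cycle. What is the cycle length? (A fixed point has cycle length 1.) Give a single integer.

Answer: 1

Derivation:
Step 0: 0001
Step 1: G0=NOT G1=NOT 0=1 G1=G3|G1=1|0=1 G2=0(const) G3=1(const) -> 1101
Step 2: G0=NOT G1=NOT 1=0 G1=G3|G1=1|1=1 G2=0(const) G3=1(const) -> 0101
Step 3: G0=NOT G1=NOT 1=0 G1=G3|G1=1|1=1 G2=0(const) G3=1(const) -> 0101
State from step 3 equals state from step 2 -> cycle length 1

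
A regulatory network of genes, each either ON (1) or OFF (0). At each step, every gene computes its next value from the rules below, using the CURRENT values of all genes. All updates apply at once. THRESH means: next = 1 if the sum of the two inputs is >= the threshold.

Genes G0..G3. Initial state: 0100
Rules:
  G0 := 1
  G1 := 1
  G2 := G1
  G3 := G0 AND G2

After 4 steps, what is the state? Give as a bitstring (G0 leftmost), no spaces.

Step 1: G0=1(const) G1=1(const) G2=G1=1 G3=G0&G2=0&0=0 -> 1110
Step 2: G0=1(const) G1=1(const) G2=G1=1 G3=G0&G2=1&1=1 -> 1111
Step 3: G0=1(const) G1=1(const) G2=G1=1 G3=G0&G2=1&1=1 -> 1111
Step 4: G0=1(const) G1=1(const) G2=G1=1 G3=G0&G2=1&1=1 -> 1111

1111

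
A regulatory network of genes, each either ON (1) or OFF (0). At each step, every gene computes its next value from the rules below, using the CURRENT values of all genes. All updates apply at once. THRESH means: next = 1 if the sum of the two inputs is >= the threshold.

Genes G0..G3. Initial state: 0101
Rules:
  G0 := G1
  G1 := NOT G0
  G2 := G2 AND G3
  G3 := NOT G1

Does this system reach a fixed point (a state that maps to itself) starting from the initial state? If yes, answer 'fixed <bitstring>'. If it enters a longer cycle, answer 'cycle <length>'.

Answer: cycle 4

Derivation:
Step 0: 0101
Step 1: G0=G1=1 G1=NOT G0=NOT 0=1 G2=G2&G3=0&1=0 G3=NOT G1=NOT 1=0 -> 1100
Step 2: G0=G1=1 G1=NOT G0=NOT 1=0 G2=G2&G3=0&0=0 G3=NOT G1=NOT 1=0 -> 1000
Step 3: G0=G1=0 G1=NOT G0=NOT 1=0 G2=G2&G3=0&0=0 G3=NOT G1=NOT 0=1 -> 0001
Step 4: G0=G1=0 G1=NOT G0=NOT 0=1 G2=G2&G3=0&1=0 G3=NOT G1=NOT 0=1 -> 0101
Cycle of length 4 starting at step 0 -> no fixed point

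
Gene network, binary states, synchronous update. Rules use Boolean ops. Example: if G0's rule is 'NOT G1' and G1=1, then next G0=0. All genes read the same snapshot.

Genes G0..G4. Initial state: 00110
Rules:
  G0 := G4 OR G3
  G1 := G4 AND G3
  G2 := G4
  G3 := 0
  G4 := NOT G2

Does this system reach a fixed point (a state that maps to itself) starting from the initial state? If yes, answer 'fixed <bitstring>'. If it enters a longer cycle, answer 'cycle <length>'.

Step 0: 00110
Step 1: G0=G4|G3=0|1=1 G1=G4&G3=0&1=0 G2=G4=0 G3=0(const) G4=NOT G2=NOT 1=0 -> 10000
Step 2: G0=G4|G3=0|0=0 G1=G4&G3=0&0=0 G2=G4=0 G3=0(const) G4=NOT G2=NOT 0=1 -> 00001
Step 3: G0=G4|G3=1|0=1 G1=G4&G3=1&0=0 G2=G4=1 G3=0(const) G4=NOT G2=NOT 0=1 -> 10101
Step 4: G0=G4|G3=1|0=1 G1=G4&G3=1&0=0 G2=G4=1 G3=0(const) G4=NOT G2=NOT 1=0 -> 10100
Step 5: G0=G4|G3=0|0=0 G1=G4&G3=0&0=0 G2=G4=0 G3=0(const) G4=NOT G2=NOT 1=0 -> 00000
Step 6: G0=G4|G3=0|0=0 G1=G4&G3=0&0=0 G2=G4=0 G3=0(const) G4=NOT G2=NOT 0=1 -> 00001
Cycle of length 4 starting at step 2 -> no fixed point

Answer: cycle 4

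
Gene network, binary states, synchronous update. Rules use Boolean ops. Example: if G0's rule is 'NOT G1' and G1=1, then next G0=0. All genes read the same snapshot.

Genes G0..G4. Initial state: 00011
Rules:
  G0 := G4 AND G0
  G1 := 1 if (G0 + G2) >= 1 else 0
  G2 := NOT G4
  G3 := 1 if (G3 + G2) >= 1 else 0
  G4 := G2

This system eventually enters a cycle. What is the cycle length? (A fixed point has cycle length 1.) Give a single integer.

Answer: 4

Derivation:
Step 0: 00011
Step 1: G0=G4&G0=1&0=0 G1=(0+0>=1)=0 G2=NOT G4=NOT 1=0 G3=(1+0>=1)=1 G4=G2=0 -> 00010
Step 2: G0=G4&G0=0&0=0 G1=(0+0>=1)=0 G2=NOT G4=NOT 0=1 G3=(1+0>=1)=1 G4=G2=0 -> 00110
Step 3: G0=G4&G0=0&0=0 G1=(0+1>=1)=1 G2=NOT G4=NOT 0=1 G3=(1+1>=1)=1 G4=G2=1 -> 01111
Step 4: G0=G4&G0=1&0=0 G1=(0+1>=1)=1 G2=NOT G4=NOT 1=0 G3=(1+1>=1)=1 G4=G2=1 -> 01011
Step 5: G0=G4&G0=1&0=0 G1=(0+0>=1)=0 G2=NOT G4=NOT 1=0 G3=(1+0>=1)=1 G4=G2=0 -> 00010
State from step 5 equals state from step 1 -> cycle length 4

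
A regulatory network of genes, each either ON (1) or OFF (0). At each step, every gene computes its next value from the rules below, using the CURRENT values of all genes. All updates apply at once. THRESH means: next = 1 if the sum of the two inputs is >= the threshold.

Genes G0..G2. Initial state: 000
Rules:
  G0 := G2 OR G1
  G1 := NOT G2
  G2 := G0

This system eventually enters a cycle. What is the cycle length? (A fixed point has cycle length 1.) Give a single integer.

Answer: 1

Derivation:
Step 0: 000
Step 1: G0=G2|G1=0|0=0 G1=NOT G2=NOT 0=1 G2=G0=0 -> 010
Step 2: G0=G2|G1=0|1=1 G1=NOT G2=NOT 0=1 G2=G0=0 -> 110
Step 3: G0=G2|G1=0|1=1 G1=NOT G2=NOT 0=1 G2=G0=1 -> 111
Step 4: G0=G2|G1=1|1=1 G1=NOT G2=NOT 1=0 G2=G0=1 -> 101
Step 5: G0=G2|G1=1|0=1 G1=NOT G2=NOT 1=0 G2=G0=1 -> 101
State from step 5 equals state from step 4 -> cycle length 1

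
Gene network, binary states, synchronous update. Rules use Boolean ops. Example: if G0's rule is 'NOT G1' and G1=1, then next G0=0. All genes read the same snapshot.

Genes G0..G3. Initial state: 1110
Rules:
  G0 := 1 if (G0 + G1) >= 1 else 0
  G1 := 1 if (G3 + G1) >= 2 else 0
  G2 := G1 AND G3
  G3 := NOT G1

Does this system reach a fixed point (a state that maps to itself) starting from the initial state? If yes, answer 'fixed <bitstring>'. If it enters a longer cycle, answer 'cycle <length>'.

Step 0: 1110
Step 1: G0=(1+1>=1)=1 G1=(0+1>=2)=0 G2=G1&G3=1&0=0 G3=NOT G1=NOT 1=0 -> 1000
Step 2: G0=(1+0>=1)=1 G1=(0+0>=2)=0 G2=G1&G3=0&0=0 G3=NOT G1=NOT 0=1 -> 1001
Step 3: G0=(1+0>=1)=1 G1=(1+0>=2)=0 G2=G1&G3=0&1=0 G3=NOT G1=NOT 0=1 -> 1001
Fixed point reached at step 2: 1001

Answer: fixed 1001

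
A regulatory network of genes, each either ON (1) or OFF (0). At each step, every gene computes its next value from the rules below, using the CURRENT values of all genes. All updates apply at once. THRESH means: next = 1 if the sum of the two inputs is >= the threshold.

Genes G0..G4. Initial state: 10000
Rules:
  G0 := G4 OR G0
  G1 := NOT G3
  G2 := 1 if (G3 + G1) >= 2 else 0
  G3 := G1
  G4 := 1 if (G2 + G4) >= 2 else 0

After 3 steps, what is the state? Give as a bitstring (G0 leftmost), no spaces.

Step 1: G0=G4|G0=0|1=1 G1=NOT G3=NOT 0=1 G2=(0+0>=2)=0 G3=G1=0 G4=(0+0>=2)=0 -> 11000
Step 2: G0=G4|G0=0|1=1 G1=NOT G3=NOT 0=1 G2=(0+1>=2)=0 G3=G1=1 G4=(0+0>=2)=0 -> 11010
Step 3: G0=G4|G0=0|1=1 G1=NOT G3=NOT 1=0 G2=(1+1>=2)=1 G3=G1=1 G4=(0+0>=2)=0 -> 10110

10110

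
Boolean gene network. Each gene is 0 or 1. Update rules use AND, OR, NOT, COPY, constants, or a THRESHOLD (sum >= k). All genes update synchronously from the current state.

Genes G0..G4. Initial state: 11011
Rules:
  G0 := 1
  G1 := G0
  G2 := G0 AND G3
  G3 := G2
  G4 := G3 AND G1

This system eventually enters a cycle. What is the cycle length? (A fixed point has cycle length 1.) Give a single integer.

Answer: 2

Derivation:
Step 0: 11011
Step 1: G0=1(const) G1=G0=1 G2=G0&G3=1&1=1 G3=G2=0 G4=G3&G1=1&1=1 -> 11101
Step 2: G0=1(const) G1=G0=1 G2=G0&G3=1&0=0 G3=G2=1 G4=G3&G1=0&1=0 -> 11010
Step 3: G0=1(const) G1=G0=1 G2=G0&G3=1&1=1 G3=G2=0 G4=G3&G1=1&1=1 -> 11101
State from step 3 equals state from step 1 -> cycle length 2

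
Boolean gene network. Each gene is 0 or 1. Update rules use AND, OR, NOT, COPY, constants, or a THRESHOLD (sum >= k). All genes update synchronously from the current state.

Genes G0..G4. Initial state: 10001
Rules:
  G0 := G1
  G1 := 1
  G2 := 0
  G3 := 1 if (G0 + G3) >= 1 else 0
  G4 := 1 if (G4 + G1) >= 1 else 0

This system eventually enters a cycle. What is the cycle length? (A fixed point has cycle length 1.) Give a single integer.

Answer: 1

Derivation:
Step 0: 10001
Step 1: G0=G1=0 G1=1(const) G2=0(const) G3=(1+0>=1)=1 G4=(1+0>=1)=1 -> 01011
Step 2: G0=G1=1 G1=1(const) G2=0(const) G3=(0+1>=1)=1 G4=(1+1>=1)=1 -> 11011
Step 3: G0=G1=1 G1=1(const) G2=0(const) G3=(1+1>=1)=1 G4=(1+1>=1)=1 -> 11011
State from step 3 equals state from step 2 -> cycle length 1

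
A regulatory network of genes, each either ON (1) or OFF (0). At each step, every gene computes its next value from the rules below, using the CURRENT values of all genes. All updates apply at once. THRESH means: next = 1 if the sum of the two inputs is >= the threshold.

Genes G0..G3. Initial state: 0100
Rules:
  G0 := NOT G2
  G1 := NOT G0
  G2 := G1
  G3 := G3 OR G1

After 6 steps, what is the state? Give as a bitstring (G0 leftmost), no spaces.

Step 1: G0=NOT G2=NOT 0=1 G1=NOT G0=NOT 0=1 G2=G1=1 G3=G3|G1=0|1=1 -> 1111
Step 2: G0=NOT G2=NOT 1=0 G1=NOT G0=NOT 1=0 G2=G1=1 G3=G3|G1=1|1=1 -> 0011
Step 3: G0=NOT G2=NOT 1=0 G1=NOT G0=NOT 0=1 G2=G1=0 G3=G3|G1=1|0=1 -> 0101
Step 4: G0=NOT G2=NOT 0=1 G1=NOT G0=NOT 0=1 G2=G1=1 G3=G3|G1=1|1=1 -> 1111
Step 5: G0=NOT G2=NOT 1=0 G1=NOT G0=NOT 1=0 G2=G1=1 G3=G3|G1=1|1=1 -> 0011
Step 6: G0=NOT G2=NOT 1=0 G1=NOT G0=NOT 0=1 G2=G1=0 G3=G3|G1=1|0=1 -> 0101

0101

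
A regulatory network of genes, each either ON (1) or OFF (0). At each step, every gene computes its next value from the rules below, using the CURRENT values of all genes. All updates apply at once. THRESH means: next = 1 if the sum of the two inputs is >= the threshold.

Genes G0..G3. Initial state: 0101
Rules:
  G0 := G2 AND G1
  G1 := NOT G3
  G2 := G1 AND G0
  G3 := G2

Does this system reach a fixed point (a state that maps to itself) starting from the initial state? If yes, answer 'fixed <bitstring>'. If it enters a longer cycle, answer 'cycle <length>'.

Step 0: 0101
Step 1: G0=G2&G1=0&1=0 G1=NOT G3=NOT 1=0 G2=G1&G0=1&0=0 G3=G2=0 -> 0000
Step 2: G0=G2&G1=0&0=0 G1=NOT G3=NOT 0=1 G2=G1&G0=0&0=0 G3=G2=0 -> 0100
Step 3: G0=G2&G1=0&1=0 G1=NOT G3=NOT 0=1 G2=G1&G0=1&0=0 G3=G2=0 -> 0100
Fixed point reached at step 2: 0100

Answer: fixed 0100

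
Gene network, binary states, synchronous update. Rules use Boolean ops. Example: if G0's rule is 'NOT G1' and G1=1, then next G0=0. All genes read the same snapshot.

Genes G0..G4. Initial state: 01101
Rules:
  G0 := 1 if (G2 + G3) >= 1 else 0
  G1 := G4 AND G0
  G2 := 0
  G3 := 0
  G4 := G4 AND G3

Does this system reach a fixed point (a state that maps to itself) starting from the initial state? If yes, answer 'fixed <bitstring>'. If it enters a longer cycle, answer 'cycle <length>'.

Answer: fixed 00000

Derivation:
Step 0: 01101
Step 1: G0=(1+0>=1)=1 G1=G4&G0=1&0=0 G2=0(const) G3=0(const) G4=G4&G3=1&0=0 -> 10000
Step 2: G0=(0+0>=1)=0 G1=G4&G0=0&1=0 G2=0(const) G3=0(const) G4=G4&G3=0&0=0 -> 00000
Step 3: G0=(0+0>=1)=0 G1=G4&G0=0&0=0 G2=0(const) G3=0(const) G4=G4&G3=0&0=0 -> 00000
Fixed point reached at step 2: 00000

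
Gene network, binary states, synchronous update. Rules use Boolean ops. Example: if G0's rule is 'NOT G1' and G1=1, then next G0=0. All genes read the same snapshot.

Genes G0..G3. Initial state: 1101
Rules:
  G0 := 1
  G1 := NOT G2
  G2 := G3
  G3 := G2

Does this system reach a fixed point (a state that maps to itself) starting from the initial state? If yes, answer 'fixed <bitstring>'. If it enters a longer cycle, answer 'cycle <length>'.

Answer: cycle 2

Derivation:
Step 0: 1101
Step 1: G0=1(const) G1=NOT G2=NOT 0=1 G2=G3=1 G3=G2=0 -> 1110
Step 2: G0=1(const) G1=NOT G2=NOT 1=0 G2=G3=0 G3=G2=1 -> 1001
Step 3: G0=1(const) G1=NOT G2=NOT 0=1 G2=G3=1 G3=G2=0 -> 1110
Cycle of length 2 starting at step 1 -> no fixed point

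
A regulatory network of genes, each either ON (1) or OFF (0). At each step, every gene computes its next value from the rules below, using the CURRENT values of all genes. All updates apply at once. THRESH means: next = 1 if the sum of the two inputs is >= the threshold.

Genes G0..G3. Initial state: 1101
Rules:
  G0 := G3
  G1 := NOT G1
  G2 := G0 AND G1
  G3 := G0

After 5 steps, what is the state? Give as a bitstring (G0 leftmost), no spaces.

Step 1: G0=G3=1 G1=NOT G1=NOT 1=0 G2=G0&G1=1&1=1 G3=G0=1 -> 1011
Step 2: G0=G3=1 G1=NOT G1=NOT 0=1 G2=G0&G1=1&0=0 G3=G0=1 -> 1101
Step 3: G0=G3=1 G1=NOT G1=NOT 1=0 G2=G0&G1=1&1=1 G3=G0=1 -> 1011
Step 4: G0=G3=1 G1=NOT G1=NOT 0=1 G2=G0&G1=1&0=0 G3=G0=1 -> 1101
Step 5: G0=G3=1 G1=NOT G1=NOT 1=0 G2=G0&G1=1&1=1 G3=G0=1 -> 1011

1011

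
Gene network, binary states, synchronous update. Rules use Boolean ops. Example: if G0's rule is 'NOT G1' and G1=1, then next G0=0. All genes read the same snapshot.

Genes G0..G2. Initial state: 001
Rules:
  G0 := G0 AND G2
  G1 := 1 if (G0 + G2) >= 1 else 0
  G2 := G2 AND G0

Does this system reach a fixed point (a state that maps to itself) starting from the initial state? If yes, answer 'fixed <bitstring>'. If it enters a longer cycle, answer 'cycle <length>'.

Step 0: 001
Step 1: G0=G0&G2=0&1=0 G1=(0+1>=1)=1 G2=G2&G0=1&0=0 -> 010
Step 2: G0=G0&G2=0&0=0 G1=(0+0>=1)=0 G2=G2&G0=0&0=0 -> 000
Step 3: G0=G0&G2=0&0=0 G1=(0+0>=1)=0 G2=G2&G0=0&0=0 -> 000
Fixed point reached at step 2: 000

Answer: fixed 000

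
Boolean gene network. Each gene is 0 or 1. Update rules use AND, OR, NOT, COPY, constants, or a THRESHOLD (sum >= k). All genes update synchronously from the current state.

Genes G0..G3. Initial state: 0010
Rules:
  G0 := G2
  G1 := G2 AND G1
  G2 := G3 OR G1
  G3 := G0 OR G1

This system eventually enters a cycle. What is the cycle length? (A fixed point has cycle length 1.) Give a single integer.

Answer: 3

Derivation:
Step 0: 0010
Step 1: G0=G2=1 G1=G2&G1=1&0=0 G2=G3|G1=0|0=0 G3=G0|G1=0|0=0 -> 1000
Step 2: G0=G2=0 G1=G2&G1=0&0=0 G2=G3|G1=0|0=0 G3=G0|G1=1|0=1 -> 0001
Step 3: G0=G2=0 G1=G2&G1=0&0=0 G2=G3|G1=1|0=1 G3=G0|G1=0|0=0 -> 0010
State from step 3 equals state from step 0 -> cycle length 3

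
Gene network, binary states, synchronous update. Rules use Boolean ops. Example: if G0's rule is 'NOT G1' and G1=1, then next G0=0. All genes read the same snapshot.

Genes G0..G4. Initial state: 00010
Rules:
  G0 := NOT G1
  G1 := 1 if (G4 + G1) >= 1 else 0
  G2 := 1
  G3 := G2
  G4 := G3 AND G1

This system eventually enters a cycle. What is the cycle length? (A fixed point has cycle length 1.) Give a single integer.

Step 0: 00010
Step 1: G0=NOT G1=NOT 0=1 G1=(0+0>=1)=0 G2=1(const) G3=G2=0 G4=G3&G1=1&0=0 -> 10100
Step 2: G0=NOT G1=NOT 0=1 G1=(0+0>=1)=0 G2=1(const) G3=G2=1 G4=G3&G1=0&0=0 -> 10110
Step 3: G0=NOT G1=NOT 0=1 G1=(0+0>=1)=0 G2=1(const) G3=G2=1 G4=G3&G1=1&0=0 -> 10110
State from step 3 equals state from step 2 -> cycle length 1

Answer: 1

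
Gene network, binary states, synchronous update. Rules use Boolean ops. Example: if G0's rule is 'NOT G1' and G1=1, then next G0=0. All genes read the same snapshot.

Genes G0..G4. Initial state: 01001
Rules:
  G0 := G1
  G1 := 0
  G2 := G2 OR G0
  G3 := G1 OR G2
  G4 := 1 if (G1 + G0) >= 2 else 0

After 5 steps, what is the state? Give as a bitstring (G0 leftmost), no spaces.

Step 1: G0=G1=1 G1=0(const) G2=G2|G0=0|0=0 G3=G1|G2=1|0=1 G4=(1+0>=2)=0 -> 10010
Step 2: G0=G1=0 G1=0(const) G2=G2|G0=0|1=1 G3=G1|G2=0|0=0 G4=(0+1>=2)=0 -> 00100
Step 3: G0=G1=0 G1=0(const) G2=G2|G0=1|0=1 G3=G1|G2=0|1=1 G4=(0+0>=2)=0 -> 00110
Step 4: G0=G1=0 G1=0(const) G2=G2|G0=1|0=1 G3=G1|G2=0|1=1 G4=(0+0>=2)=0 -> 00110
Step 5: G0=G1=0 G1=0(const) G2=G2|G0=1|0=1 G3=G1|G2=0|1=1 G4=(0+0>=2)=0 -> 00110

00110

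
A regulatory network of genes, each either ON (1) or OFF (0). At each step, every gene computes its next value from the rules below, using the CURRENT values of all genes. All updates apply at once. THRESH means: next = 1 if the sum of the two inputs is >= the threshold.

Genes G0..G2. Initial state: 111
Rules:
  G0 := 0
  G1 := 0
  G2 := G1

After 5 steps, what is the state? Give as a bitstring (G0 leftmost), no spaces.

Step 1: G0=0(const) G1=0(const) G2=G1=1 -> 001
Step 2: G0=0(const) G1=0(const) G2=G1=0 -> 000
Step 3: G0=0(const) G1=0(const) G2=G1=0 -> 000
Step 4: G0=0(const) G1=0(const) G2=G1=0 -> 000
Step 5: G0=0(const) G1=0(const) G2=G1=0 -> 000

000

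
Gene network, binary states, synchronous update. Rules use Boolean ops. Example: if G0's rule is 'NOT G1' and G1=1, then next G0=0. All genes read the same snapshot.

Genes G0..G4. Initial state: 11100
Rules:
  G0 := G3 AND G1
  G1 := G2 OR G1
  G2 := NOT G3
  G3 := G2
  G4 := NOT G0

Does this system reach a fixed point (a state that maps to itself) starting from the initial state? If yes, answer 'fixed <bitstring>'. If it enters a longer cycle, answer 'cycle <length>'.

Step 0: 11100
Step 1: G0=G3&G1=0&1=0 G1=G2|G1=1|1=1 G2=NOT G3=NOT 0=1 G3=G2=1 G4=NOT G0=NOT 1=0 -> 01110
Step 2: G0=G3&G1=1&1=1 G1=G2|G1=1|1=1 G2=NOT G3=NOT 1=0 G3=G2=1 G4=NOT G0=NOT 0=1 -> 11011
Step 3: G0=G3&G1=1&1=1 G1=G2|G1=0|1=1 G2=NOT G3=NOT 1=0 G3=G2=0 G4=NOT G0=NOT 1=0 -> 11000
Step 4: G0=G3&G1=0&1=0 G1=G2|G1=0|1=1 G2=NOT G3=NOT 0=1 G3=G2=0 G4=NOT G0=NOT 1=0 -> 01100
Step 5: G0=G3&G1=0&1=0 G1=G2|G1=1|1=1 G2=NOT G3=NOT 0=1 G3=G2=1 G4=NOT G0=NOT 0=1 -> 01111
Step 6: G0=G3&G1=1&1=1 G1=G2|G1=1|1=1 G2=NOT G3=NOT 1=0 G3=G2=1 G4=NOT G0=NOT 0=1 -> 11011
Cycle of length 4 starting at step 2 -> no fixed point

Answer: cycle 4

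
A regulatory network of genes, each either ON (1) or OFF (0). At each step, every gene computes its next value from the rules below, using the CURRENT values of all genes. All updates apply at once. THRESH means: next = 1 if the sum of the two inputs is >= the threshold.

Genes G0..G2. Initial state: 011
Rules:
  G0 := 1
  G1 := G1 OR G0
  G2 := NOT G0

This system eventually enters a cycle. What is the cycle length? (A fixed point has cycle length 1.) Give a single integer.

Answer: 1

Derivation:
Step 0: 011
Step 1: G0=1(const) G1=G1|G0=1|0=1 G2=NOT G0=NOT 0=1 -> 111
Step 2: G0=1(const) G1=G1|G0=1|1=1 G2=NOT G0=NOT 1=0 -> 110
Step 3: G0=1(const) G1=G1|G0=1|1=1 G2=NOT G0=NOT 1=0 -> 110
State from step 3 equals state from step 2 -> cycle length 1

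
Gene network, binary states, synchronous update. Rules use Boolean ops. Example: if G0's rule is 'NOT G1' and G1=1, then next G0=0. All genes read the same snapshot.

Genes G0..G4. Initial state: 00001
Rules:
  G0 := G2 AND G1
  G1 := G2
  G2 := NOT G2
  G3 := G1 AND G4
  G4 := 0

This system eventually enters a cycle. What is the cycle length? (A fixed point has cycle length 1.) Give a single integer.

Answer: 2

Derivation:
Step 0: 00001
Step 1: G0=G2&G1=0&0=0 G1=G2=0 G2=NOT G2=NOT 0=1 G3=G1&G4=0&1=0 G4=0(const) -> 00100
Step 2: G0=G2&G1=1&0=0 G1=G2=1 G2=NOT G2=NOT 1=0 G3=G1&G4=0&0=0 G4=0(const) -> 01000
Step 3: G0=G2&G1=0&1=0 G1=G2=0 G2=NOT G2=NOT 0=1 G3=G1&G4=1&0=0 G4=0(const) -> 00100
State from step 3 equals state from step 1 -> cycle length 2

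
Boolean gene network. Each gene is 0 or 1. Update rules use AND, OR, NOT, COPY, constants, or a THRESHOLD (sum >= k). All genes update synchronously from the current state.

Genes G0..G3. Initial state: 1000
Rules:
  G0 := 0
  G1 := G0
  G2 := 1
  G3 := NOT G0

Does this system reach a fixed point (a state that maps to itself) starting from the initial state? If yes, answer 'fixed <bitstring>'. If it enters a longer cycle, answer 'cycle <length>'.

Step 0: 1000
Step 1: G0=0(const) G1=G0=1 G2=1(const) G3=NOT G0=NOT 1=0 -> 0110
Step 2: G0=0(const) G1=G0=0 G2=1(const) G3=NOT G0=NOT 0=1 -> 0011
Step 3: G0=0(const) G1=G0=0 G2=1(const) G3=NOT G0=NOT 0=1 -> 0011
Fixed point reached at step 2: 0011

Answer: fixed 0011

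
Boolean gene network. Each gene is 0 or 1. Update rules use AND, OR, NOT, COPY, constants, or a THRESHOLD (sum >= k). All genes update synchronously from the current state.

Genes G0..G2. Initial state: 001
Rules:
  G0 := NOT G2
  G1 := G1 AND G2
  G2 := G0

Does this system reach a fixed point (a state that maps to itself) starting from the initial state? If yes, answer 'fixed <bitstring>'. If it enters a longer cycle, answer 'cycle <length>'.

Answer: cycle 4

Derivation:
Step 0: 001
Step 1: G0=NOT G2=NOT 1=0 G1=G1&G2=0&1=0 G2=G0=0 -> 000
Step 2: G0=NOT G2=NOT 0=1 G1=G1&G2=0&0=0 G2=G0=0 -> 100
Step 3: G0=NOT G2=NOT 0=1 G1=G1&G2=0&0=0 G2=G0=1 -> 101
Step 4: G0=NOT G2=NOT 1=0 G1=G1&G2=0&1=0 G2=G0=1 -> 001
Cycle of length 4 starting at step 0 -> no fixed point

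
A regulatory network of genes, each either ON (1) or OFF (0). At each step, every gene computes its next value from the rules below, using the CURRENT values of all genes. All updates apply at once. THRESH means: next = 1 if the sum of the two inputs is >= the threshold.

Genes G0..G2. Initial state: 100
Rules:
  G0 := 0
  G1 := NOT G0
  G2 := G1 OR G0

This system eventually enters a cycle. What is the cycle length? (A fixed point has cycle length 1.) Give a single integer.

Answer: 1

Derivation:
Step 0: 100
Step 1: G0=0(const) G1=NOT G0=NOT 1=0 G2=G1|G0=0|1=1 -> 001
Step 2: G0=0(const) G1=NOT G0=NOT 0=1 G2=G1|G0=0|0=0 -> 010
Step 3: G0=0(const) G1=NOT G0=NOT 0=1 G2=G1|G0=1|0=1 -> 011
Step 4: G0=0(const) G1=NOT G0=NOT 0=1 G2=G1|G0=1|0=1 -> 011
State from step 4 equals state from step 3 -> cycle length 1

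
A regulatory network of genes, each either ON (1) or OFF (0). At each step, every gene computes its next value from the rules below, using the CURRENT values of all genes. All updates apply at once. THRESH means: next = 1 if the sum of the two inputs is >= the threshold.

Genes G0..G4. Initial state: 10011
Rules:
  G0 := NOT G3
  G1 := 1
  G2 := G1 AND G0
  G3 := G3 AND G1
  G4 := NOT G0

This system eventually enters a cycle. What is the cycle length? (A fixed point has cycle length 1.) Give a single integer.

Answer: 1

Derivation:
Step 0: 10011
Step 1: G0=NOT G3=NOT 1=0 G1=1(const) G2=G1&G0=0&1=0 G3=G3&G1=1&0=0 G4=NOT G0=NOT 1=0 -> 01000
Step 2: G0=NOT G3=NOT 0=1 G1=1(const) G2=G1&G0=1&0=0 G3=G3&G1=0&1=0 G4=NOT G0=NOT 0=1 -> 11001
Step 3: G0=NOT G3=NOT 0=1 G1=1(const) G2=G1&G0=1&1=1 G3=G3&G1=0&1=0 G4=NOT G0=NOT 1=0 -> 11100
Step 4: G0=NOT G3=NOT 0=1 G1=1(const) G2=G1&G0=1&1=1 G3=G3&G1=0&1=0 G4=NOT G0=NOT 1=0 -> 11100
State from step 4 equals state from step 3 -> cycle length 1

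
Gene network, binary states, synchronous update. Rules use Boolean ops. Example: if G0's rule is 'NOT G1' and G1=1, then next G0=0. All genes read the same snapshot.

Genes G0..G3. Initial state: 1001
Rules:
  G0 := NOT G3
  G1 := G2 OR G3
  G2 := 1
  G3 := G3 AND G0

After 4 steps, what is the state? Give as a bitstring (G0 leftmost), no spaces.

Step 1: G0=NOT G3=NOT 1=0 G1=G2|G3=0|1=1 G2=1(const) G3=G3&G0=1&1=1 -> 0111
Step 2: G0=NOT G3=NOT 1=0 G1=G2|G3=1|1=1 G2=1(const) G3=G3&G0=1&0=0 -> 0110
Step 3: G0=NOT G3=NOT 0=1 G1=G2|G3=1|0=1 G2=1(const) G3=G3&G0=0&0=0 -> 1110
Step 4: G0=NOT G3=NOT 0=1 G1=G2|G3=1|0=1 G2=1(const) G3=G3&G0=0&1=0 -> 1110

1110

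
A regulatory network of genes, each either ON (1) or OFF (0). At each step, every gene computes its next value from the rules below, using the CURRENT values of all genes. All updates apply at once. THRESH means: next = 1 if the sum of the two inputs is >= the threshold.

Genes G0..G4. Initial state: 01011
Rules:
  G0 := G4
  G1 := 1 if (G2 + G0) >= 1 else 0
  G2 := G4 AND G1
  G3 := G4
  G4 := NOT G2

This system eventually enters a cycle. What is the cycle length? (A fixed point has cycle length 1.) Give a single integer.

Step 0: 01011
Step 1: G0=G4=1 G1=(0+0>=1)=0 G2=G4&G1=1&1=1 G3=G4=1 G4=NOT G2=NOT 0=1 -> 10111
Step 2: G0=G4=1 G1=(1+1>=1)=1 G2=G4&G1=1&0=0 G3=G4=1 G4=NOT G2=NOT 1=0 -> 11010
Step 3: G0=G4=0 G1=(0+1>=1)=1 G2=G4&G1=0&1=0 G3=G4=0 G4=NOT G2=NOT 0=1 -> 01001
Step 4: G0=G4=1 G1=(0+0>=1)=0 G2=G4&G1=1&1=1 G3=G4=1 G4=NOT G2=NOT 0=1 -> 10111
State from step 4 equals state from step 1 -> cycle length 3

Answer: 3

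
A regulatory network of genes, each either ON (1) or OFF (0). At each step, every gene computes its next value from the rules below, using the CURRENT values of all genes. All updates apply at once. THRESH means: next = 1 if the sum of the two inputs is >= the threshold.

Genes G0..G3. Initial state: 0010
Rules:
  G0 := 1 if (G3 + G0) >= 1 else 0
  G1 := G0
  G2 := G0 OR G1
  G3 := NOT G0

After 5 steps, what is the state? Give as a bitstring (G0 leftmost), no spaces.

Step 1: G0=(0+0>=1)=0 G1=G0=0 G2=G0|G1=0|0=0 G3=NOT G0=NOT 0=1 -> 0001
Step 2: G0=(1+0>=1)=1 G1=G0=0 G2=G0|G1=0|0=0 G3=NOT G0=NOT 0=1 -> 1001
Step 3: G0=(1+1>=1)=1 G1=G0=1 G2=G0|G1=1|0=1 G3=NOT G0=NOT 1=0 -> 1110
Step 4: G0=(0+1>=1)=1 G1=G0=1 G2=G0|G1=1|1=1 G3=NOT G0=NOT 1=0 -> 1110
Step 5: G0=(0+1>=1)=1 G1=G0=1 G2=G0|G1=1|1=1 G3=NOT G0=NOT 1=0 -> 1110

1110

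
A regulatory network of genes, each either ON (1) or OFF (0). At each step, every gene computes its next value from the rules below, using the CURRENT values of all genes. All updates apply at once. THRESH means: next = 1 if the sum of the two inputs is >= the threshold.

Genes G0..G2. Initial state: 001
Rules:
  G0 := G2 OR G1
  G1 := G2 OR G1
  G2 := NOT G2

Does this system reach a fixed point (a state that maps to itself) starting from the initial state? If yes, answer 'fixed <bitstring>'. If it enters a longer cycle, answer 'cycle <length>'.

Step 0: 001
Step 1: G0=G2|G1=1|0=1 G1=G2|G1=1|0=1 G2=NOT G2=NOT 1=0 -> 110
Step 2: G0=G2|G1=0|1=1 G1=G2|G1=0|1=1 G2=NOT G2=NOT 0=1 -> 111
Step 3: G0=G2|G1=1|1=1 G1=G2|G1=1|1=1 G2=NOT G2=NOT 1=0 -> 110
Cycle of length 2 starting at step 1 -> no fixed point

Answer: cycle 2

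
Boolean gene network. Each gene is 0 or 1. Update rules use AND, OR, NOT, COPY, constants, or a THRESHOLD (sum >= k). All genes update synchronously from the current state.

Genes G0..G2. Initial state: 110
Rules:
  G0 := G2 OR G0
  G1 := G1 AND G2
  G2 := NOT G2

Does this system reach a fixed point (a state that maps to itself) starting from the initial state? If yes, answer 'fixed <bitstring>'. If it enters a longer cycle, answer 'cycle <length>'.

Answer: cycle 2

Derivation:
Step 0: 110
Step 1: G0=G2|G0=0|1=1 G1=G1&G2=1&0=0 G2=NOT G2=NOT 0=1 -> 101
Step 2: G0=G2|G0=1|1=1 G1=G1&G2=0&1=0 G2=NOT G2=NOT 1=0 -> 100
Step 3: G0=G2|G0=0|1=1 G1=G1&G2=0&0=0 G2=NOT G2=NOT 0=1 -> 101
Cycle of length 2 starting at step 1 -> no fixed point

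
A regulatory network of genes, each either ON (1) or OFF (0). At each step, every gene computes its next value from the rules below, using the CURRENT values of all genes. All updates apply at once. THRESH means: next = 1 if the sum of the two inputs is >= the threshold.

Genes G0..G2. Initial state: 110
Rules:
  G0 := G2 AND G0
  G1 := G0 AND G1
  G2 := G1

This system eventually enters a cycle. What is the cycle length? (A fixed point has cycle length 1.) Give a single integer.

Answer: 1

Derivation:
Step 0: 110
Step 1: G0=G2&G0=0&1=0 G1=G0&G1=1&1=1 G2=G1=1 -> 011
Step 2: G0=G2&G0=1&0=0 G1=G0&G1=0&1=0 G2=G1=1 -> 001
Step 3: G0=G2&G0=1&0=0 G1=G0&G1=0&0=0 G2=G1=0 -> 000
Step 4: G0=G2&G0=0&0=0 G1=G0&G1=0&0=0 G2=G1=0 -> 000
State from step 4 equals state from step 3 -> cycle length 1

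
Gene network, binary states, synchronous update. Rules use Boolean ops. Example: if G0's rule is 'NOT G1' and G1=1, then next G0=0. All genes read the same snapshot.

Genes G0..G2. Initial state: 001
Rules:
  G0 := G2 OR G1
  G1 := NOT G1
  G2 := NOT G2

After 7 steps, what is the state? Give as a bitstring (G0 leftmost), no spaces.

Step 1: G0=G2|G1=1|0=1 G1=NOT G1=NOT 0=1 G2=NOT G2=NOT 1=0 -> 110
Step 2: G0=G2|G1=0|1=1 G1=NOT G1=NOT 1=0 G2=NOT G2=NOT 0=1 -> 101
Step 3: G0=G2|G1=1|0=1 G1=NOT G1=NOT 0=1 G2=NOT G2=NOT 1=0 -> 110
Step 4: G0=G2|G1=0|1=1 G1=NOT G1=NOT 1=0 G2=NOT G2=NOT 0=1 -> 101
Step 5: G0=G2|G1=1|0=1 G1=NOT G1=NOT 0=1 G2=NOT G2=NOT 1=0 -> 110
Step 6: G0=G2|G1=0|1=1 G1=NOT G1=NOT 1=0 G2=NOT G2=NOT 0=1 -> 101
Step 7: G0=G2|G1=1|0=1 G1=NOT G1=NOT 0=1 G2=NOT G2=NOT 1=0 -> 110

110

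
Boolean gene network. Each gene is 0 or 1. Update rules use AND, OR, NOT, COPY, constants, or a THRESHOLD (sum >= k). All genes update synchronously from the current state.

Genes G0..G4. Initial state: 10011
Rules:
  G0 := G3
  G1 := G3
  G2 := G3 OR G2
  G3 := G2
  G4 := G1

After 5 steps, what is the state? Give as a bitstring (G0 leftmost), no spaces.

Step 1: G0=G3=1 G1=G3=1 G2=G3|G2=1|0=1 G3=G2=0 G4=G1=0 -> 11100
Step 2: G0=G3=0 G1=G3=0 G2=G3|G2=0|1=1 G3=G2=1 G4=G1=1 -> 00111
Step 3: G0=G3=1 G1=G3=1 G2=G3|G2=1|1=1 G3=G2=1 G4=G1=0 -> 11110
Step 4: G0=G3=1 G1=G3=1 G2=G3|G2=1|1=1 G3=G2=1 G4=G1=1 -> 11111
Step 5: G0=G3=1 G1=G3=1 G2=G3|G2=1|1=1 G3=G2=1 G4=G1=1 -> 11111

11111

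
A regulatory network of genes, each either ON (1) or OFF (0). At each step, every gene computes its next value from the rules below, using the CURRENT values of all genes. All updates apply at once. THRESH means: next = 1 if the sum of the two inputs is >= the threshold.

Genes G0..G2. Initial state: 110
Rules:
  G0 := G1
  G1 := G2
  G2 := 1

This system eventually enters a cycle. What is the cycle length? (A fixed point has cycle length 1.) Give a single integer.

Step 0: 110
Step 1: G0=G1=1 G1=G2=0 G2=1(const) -> 101
Step 2: G0=G1=0 G1=G2=1 G2=1(const) -> 011
Step 3: G0=G1=1 G1=G2=1 G2=1(const) -> 111
Step 4: G0=G1=1 G1=G2=1 G2=1(const) -> 111
State from step 4 equals state from step 3 -> cycle length 1

Answer: 1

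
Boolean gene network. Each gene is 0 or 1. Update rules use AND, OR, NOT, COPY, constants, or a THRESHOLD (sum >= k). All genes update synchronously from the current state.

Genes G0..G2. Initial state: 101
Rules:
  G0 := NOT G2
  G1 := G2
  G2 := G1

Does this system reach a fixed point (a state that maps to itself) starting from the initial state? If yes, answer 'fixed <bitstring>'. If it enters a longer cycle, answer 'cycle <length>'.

Step 0: 101
Step 1: G0=NOT G2=NOT 1=0 G1=G2=1 G2=G1=0 -> 010
Step 2: G0=NOT G2=NOT 0=1 G1=G2=0 G2=G1=1 -> 101
Cycle of length 2 starting at step 0 -> no fixed point

Answer: cycle 2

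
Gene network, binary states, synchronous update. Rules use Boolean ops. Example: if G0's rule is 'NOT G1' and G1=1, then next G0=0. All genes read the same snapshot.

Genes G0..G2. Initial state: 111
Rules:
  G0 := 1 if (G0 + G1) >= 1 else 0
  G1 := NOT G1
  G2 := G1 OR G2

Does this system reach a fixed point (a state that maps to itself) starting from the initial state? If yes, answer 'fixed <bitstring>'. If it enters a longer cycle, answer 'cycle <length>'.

Answer: cycle 2

Derivation:
Step 0: 111
Step 1: G0=(1+1>=1)=1 G1=NOT G1=NOT 1=0 G2=G1|G2=1|1=1 -> 101
Step 2: G0=(1+0>=1)=1 G1=NOT G1=NOT 0=1 G2=G1|G2=0|1=1 -> 111
Cycle of length 2 starting at step 0 -> no fixed point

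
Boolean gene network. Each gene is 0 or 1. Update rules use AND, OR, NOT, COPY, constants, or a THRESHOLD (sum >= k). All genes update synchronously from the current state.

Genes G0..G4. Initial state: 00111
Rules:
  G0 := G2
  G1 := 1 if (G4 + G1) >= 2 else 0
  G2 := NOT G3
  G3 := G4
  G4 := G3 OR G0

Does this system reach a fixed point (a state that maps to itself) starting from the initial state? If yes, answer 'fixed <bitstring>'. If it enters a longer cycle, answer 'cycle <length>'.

Answer: fixed 00011

Derivation:
Step 0: 00111
Step 1: G0=G2=1 G1=(1+0>=2)=0 G2=NOT G3=NOT 1=0 G3=G4=1 G4=G3|G0=1|0=1 -> 10011
Step 2: G0=G2=0 G1=(1+0>=2)=0 G2=NOT G3=NOT 1=0 G3=G4=1 G4=G3|G0=1|1=1 -> 00011
Step 3: G0=G2=0 G1=(1+0>=2)=0 G2=NOT G3=NOT 1=0 G3=G4=1 G4=G3|G0=1|0=1 -> 00011
Fixed point reached at step 2: 00011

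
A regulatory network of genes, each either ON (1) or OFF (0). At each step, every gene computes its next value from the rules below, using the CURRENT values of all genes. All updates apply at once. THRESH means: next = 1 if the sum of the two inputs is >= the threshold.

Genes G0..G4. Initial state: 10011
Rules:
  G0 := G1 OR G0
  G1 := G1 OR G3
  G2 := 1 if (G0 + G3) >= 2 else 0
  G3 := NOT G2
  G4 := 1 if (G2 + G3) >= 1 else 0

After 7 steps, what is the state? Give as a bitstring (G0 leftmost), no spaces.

Step 1: G0=G1|G0=0|1=1 G1=G1|G3=0|1=1 G2=(1+1>=2)=1 G3=NOT G2=NOT 0=1 G4=(0+1>=1)=1 -> 11111
Step 2: G0=G1|G0=1|1=1 G1=G1|G3=1|1=1 G2=(1+1>=2)=1 G3=NOT G2=NOT 1=0 G4=(1+1>=1)=1 -> 11101
Step 3: G0=G1|G0=1|1=1 G1=G1|G3=1|0=1 G2=(1+0>=2)=0 G3=NOT G2=NOT 1=0 G4=(1+0>=1)=1 -> 11001
Step 4: G0=G1|G0=1|1=1 G1=G1|G3=1|0=1 G2=(1+0>=2)=0 G3=NOT G2=NOT 0=1 G4=(0+0>=1)=0 -> 11010
Step 5: G0=G1|G0=1|1=1 G1=G1|G3=1|1=1 G2=(1+1>=2)=1 G3=NOT G2=NOT 0=1 G4=(0+1>=1)=1 -> 11111
Step 6: G0=G1|G0=1|1=1 G1=G1|G3=1|1=1 G2=(1+1>=2)=1 G3=NOT G2=NOT 1=0 G4=(1+1>=1)=1 -> 11101
Step 7: G0=G1|G0=1|1=1 G1=G1|G3=1|0=1 G2=(1+0>=2)=0 G3=NOT G2=NOT 1=0 G4=(1+0>=1)=1 -> 11001

11001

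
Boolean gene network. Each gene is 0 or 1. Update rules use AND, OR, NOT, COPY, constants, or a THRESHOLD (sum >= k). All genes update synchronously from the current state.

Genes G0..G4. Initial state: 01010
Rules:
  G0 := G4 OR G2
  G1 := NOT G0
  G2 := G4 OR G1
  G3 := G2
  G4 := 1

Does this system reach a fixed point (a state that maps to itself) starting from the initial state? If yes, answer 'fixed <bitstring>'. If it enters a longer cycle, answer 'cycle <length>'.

Step 0: 01010
Step 1: G0=G4|G2=0|0=0 G1=NOT G0=NOT 0=1 G2=G4|G1=0|1=1 G3=G2=0 G4=1(const) -> 01101
Step 2: G0=G4|G2=1|1=1 G1=NOT G0=NOT 0=1 G2=G4|G1=1|1=1 G3=G2=1 G4=1(const) -> 11111
Step 3: G0=G4|G2=1|1=1 G1=NOT G0=NOT 1=0 G2=G4|G1=1|1=1 G3=G2=1 G4=1(const) -> 10111
Step 4: G0=G4|G2=1|1=1 G1=NOT G0=NOT 1=0 G2=G4|G1=1|0=1 G3=G2=1 G4=1(const) -> 10111
Fixed point reached at step 3: 10111

Answer: fixed 10111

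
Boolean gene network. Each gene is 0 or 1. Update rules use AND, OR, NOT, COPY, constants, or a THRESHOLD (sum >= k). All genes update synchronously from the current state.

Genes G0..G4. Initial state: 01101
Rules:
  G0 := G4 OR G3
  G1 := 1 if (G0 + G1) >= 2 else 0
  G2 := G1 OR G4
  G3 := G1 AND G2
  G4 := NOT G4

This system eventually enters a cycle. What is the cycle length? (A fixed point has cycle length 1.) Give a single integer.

Answer: 2

Derivation:
Step 0: 01101
Step 1: G0=G4|G3=1|0=1 G1=(0+1>=2)=0 G2=G1|G4=1|1=1 G3=G1&G2=1&1=1 G4=NOT G4=NOT 1=0 -> 10110
Step 2: G0=G4|G3=0|1=1 G1=(1+0>=2)=0 G2=G1|G4=0|0=0 G3=G1&G2=0&1=0 G4=NOT G4=NOT 0=1 -> 10001
Step 3: G0=G4|G3=1|0=1 G1=(1+0>=2)=0 G2=G1|G4=0|1=1 G3=G1&G2=0&0=0 G4=NOT G4=NOT 1=0 -> 10100
Step 4: G0=G4|G3=0|0=0 G1=(1+0>=2)=0 G2=G1|G4=0|0=0 G3=G1&G2=0&1=0 G4=NOT G4=NOT 0=1 -> 00001
Step 5: G0=G4|G3=1|0=1 G1=(0+0>=2)=0 G2=G1|G4=0|1=1 G3=G1&G2=0&0=0 G4=NOT G4=NOT 1=0 -> 10100
State from step 5 equals state from step 3 -> cycle length 2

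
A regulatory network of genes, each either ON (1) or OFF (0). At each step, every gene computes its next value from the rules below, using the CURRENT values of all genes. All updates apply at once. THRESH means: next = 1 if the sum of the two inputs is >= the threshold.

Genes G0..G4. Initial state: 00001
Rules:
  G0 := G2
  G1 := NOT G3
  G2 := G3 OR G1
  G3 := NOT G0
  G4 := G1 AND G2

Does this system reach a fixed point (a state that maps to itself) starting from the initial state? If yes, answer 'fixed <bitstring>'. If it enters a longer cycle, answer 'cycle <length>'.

Answer: cycle 4

Derivation:
Step 0: 00001
Step 1: G0=G2=0 G1=NOT G3=NOT 0=1 G2=G3|G1=0|0=0 G3=NOT G0=NOT 0=1 G4=G1&G2=0&0=0 -> 01010
Step 2: G0=G2=0 G1=NOT G3=NOT 1=0 G2=G3|G1=1|1=1 G3=NOT G0=NOT 0=1 G4=G1&G2=1&0=0 -> 00110
Step 3: G0=G2=1 G1=NOT G3=NOT 1=0 G2=G3|G1=1|0=1 G3=NOT G0=NOT 0=1 G4=G1&G2=0&1=0 -> 10110
Step 4: G0=G2=1 G1=NOT G3=NOT 1=0 G2=G3|G1=1|0=1 G3=NOT G0=NOT 1=0 G4=G1&G2=0&1=0 -> 10100
Step 5: G0=G2=1 G1=NOT G3=NOT 0=1 G2=G3|G1=0|0=0 G3=NOT G0=NOT 1=0 G4=G1&G2=0&1=0 -> 11000
Step 6: G0=G2=0 G1=NOT G3=NOT 0=1 G2=G3|G1=0|1=1 G3=NOT G0=NOT 1=0 G4=G1&G2=1&0=0 -> 01100
Step 7: G0=G2=1 G1=NOT G3=NOT 0=1 G2=G3|G1=0|1=1 G3=NOT G0=NOT 0=1 G4=G1&G2=1&1=1 -> 11111
Step 8: G0=G2=1 G1=NOT G3=NOT 1=0 G2=G3|G1=1|1=1 G3=NOT G0=NOT 1=0 G4=G1&G2=1&1=1 -> 10101
Step 9: G0=G2=1 G1=NOT G3=NOT 0=1 G2=G3|G1=0|0=0 G3=NOT G0=NOT 1=0 G4=G1&G2=0&1=0 -> 11000
Cycle of length 4 starting at step 5 -> no fixed point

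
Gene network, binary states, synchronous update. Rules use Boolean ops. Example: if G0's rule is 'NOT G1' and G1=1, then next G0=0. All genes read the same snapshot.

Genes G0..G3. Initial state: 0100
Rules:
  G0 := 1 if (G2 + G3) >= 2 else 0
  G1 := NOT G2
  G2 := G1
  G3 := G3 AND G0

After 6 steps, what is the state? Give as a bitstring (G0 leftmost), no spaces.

Step 1: G0=(0+0>=2)=0 G1=NOT G2=NOT 0=1 G2=G1=1 G3=G3&G0=0&0=0 -> 0110
Step 2: G0=(1+0>=2)=0 G1=NOT G2=NOT 1=0 G2=G1=1 G3=G3&G0=0&0=0 -> 0010
Step 3: G0=(1+0>=2)=0 G1=NOT G2=NOT 1=0 G2=G1=0 G3=G3&G0=0&0=0 -> 0000
Step 4: G0=(0+0>=2)=0 G1=NOT G2=NOT 0=1 G2=G1=0 G3=G3&G0=0&0=0 -> 0100
Step 5: G0=(0+0>=2)=0 G1=NOT G2=NOT 0=1 G2=G1=1 G3=G3&G0=0&0=0 -> 0110
Step 6: G0=(1+0>=2)=0 G1=NOT G2=NOT 1=0 G2=G1=1 G3=G3&G0=0&0=0 -> 0010

0010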